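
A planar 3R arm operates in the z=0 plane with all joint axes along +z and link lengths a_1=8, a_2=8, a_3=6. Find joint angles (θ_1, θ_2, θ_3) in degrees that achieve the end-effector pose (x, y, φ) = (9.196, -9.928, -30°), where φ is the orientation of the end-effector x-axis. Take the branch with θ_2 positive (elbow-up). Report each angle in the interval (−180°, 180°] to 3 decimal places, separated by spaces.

-120.001 120.002 -30.001

wrist centre = target − a_3·(cos φ, sin φ) = (3.9998, -6.9280)
cos θ_2 = (63.9960−8²−8²)/(2·8·8) = -0.5000; θ_2 = 120.0021° (elbow-up)
β = atan2(-6.9280,3.9998) = -60.0002°; ψ = atan2(6.9281,3.9997) = 60.0010°
θ_1 = β − ψ = -120.0013°
θ_3 = φ − θ_1 − θ_2 = -30.0008° (wrapped to (-180°,180°])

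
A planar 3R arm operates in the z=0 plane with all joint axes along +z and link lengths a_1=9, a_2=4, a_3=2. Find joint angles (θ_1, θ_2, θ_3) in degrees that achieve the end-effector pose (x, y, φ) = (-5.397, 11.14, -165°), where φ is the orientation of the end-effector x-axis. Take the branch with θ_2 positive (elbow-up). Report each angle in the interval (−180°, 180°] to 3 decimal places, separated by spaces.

93.105 45.004 56.891

wrist centre = target − a_3·(cos φ, sin φ) = (-3.4651, 11.6576)
cos θ_2 = (147.9078−9²−4²)/(2·9·4) = 0.7071; θ_2 = 45.0044° (elbow-up)
β = atan2(11.6576,-3.4651) = 106.5542°; ψ = atan2(2.8286,11.8282) = 13.4493°
θ_1 = β − ψ = 93.1049°
θ_3 = φ − θ_1 − θ_2 = 56.8907° (wrapped to (-180°,180°])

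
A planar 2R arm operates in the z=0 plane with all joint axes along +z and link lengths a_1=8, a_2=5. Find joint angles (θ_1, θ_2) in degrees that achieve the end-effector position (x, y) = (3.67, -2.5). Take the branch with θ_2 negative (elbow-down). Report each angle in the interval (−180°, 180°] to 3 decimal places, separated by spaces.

0.002 -149.999

cos θ_2 = (19.7189−8²−5²)/(2·8·5) = -0.8660; θ_2 = -149.9987° (elbow-down)
β = atan2(-2.5000,3.6700) = -34.2626°; ψ = atan2(-2.5001,3.6699) = -34.2642°
θ_1 = β − ψ = 0.0016°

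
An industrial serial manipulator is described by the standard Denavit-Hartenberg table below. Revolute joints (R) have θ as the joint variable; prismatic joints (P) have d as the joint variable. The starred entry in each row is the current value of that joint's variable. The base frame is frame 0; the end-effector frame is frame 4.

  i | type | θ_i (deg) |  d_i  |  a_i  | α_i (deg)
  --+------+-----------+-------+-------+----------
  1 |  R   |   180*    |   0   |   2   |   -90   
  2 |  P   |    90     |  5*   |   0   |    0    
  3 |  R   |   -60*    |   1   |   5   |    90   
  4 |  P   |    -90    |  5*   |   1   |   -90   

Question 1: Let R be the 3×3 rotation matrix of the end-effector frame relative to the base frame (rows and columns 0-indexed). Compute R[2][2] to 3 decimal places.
-0.500

End-effector z-axis (col 2 of R) = (-0.8660,0.0000,-0.5000)
R[2][2] = -0.5000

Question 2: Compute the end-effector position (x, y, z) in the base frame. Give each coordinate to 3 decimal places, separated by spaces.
after link 1: o_1 = (-2.0000, 0.0000, 0.0000)
after link 2: o_2 = (-2.0000, -5.0000, 0.0000)
after link 3: o_3 = (-6.3301, -6.0000, -2.5000)
after link 4: o_4 = (-8.8301, -5.0000, 1.8301)

-8.830 -5.000 1.830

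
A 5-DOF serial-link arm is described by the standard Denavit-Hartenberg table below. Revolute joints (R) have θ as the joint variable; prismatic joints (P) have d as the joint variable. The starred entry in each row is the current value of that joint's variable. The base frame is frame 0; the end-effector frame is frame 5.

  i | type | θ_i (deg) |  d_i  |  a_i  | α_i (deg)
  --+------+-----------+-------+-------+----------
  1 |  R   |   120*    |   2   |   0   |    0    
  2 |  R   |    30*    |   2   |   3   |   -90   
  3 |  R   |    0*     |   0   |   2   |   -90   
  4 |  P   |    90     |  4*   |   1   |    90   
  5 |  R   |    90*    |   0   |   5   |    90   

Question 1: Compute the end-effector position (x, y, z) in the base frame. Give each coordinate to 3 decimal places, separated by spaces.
after link 1: o_1 = (0.0000, 0.0000, 2.0000)
after link 2: o_2 = (-2.5981, 1.5000, 4.0000)
after link 3: o_3 = (-4.3301, 2.5000, 4.0000)
after link 4: o_4 = (-3.8301, 3.3660, -0.0000)
after link 5: o_5 = (-3.8301, 3.3660, -5.0000)

-3.830 3.366 -5.000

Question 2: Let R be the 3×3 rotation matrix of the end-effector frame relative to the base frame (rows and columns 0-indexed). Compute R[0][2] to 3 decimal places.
End-effector z-axis (col 2 of R) = (0.5000,0.8660,-0.0000)
R[0][2] = 0.5000

0.500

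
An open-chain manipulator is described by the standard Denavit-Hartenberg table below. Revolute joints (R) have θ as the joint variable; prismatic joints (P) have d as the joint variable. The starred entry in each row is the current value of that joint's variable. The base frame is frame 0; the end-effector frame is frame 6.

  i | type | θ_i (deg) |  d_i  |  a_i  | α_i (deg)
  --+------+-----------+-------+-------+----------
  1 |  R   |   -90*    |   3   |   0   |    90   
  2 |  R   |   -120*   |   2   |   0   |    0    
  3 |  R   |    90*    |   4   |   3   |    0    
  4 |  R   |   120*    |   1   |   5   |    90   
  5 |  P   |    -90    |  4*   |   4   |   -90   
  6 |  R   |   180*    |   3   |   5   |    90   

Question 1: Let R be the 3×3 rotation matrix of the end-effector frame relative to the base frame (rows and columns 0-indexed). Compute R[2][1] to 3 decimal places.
End-effector y-axis (col 1 of R) = (-0.0000,-0.0000,1.0000)
R[2][1] = 1.0000

1.000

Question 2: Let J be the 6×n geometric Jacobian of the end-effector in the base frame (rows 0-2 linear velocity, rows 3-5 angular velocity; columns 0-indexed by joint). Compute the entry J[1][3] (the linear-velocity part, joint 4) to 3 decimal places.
8.000

axis z_3 = (-1.0000,-0.0000,0.0000); lever o_n−o_3 = (-2.0000,-4.0000,8.0000)
cross product → J_v[:, 3] = (-0.0000,8.0000,4.0000)
J_ω[:, 3] = z_3
entry J[1][3] = 8.0000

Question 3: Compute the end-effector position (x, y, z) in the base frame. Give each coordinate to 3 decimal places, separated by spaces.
after link 1: o_1 = (0.0000, 0.0000, 3.0000)
after link 2: o_2 = (-2.0000, -0.0000, 3.0000)
after link 3: o_3 = (-6.0000, -2.5981, 1.5000)
after link 4: o_4 = (-7.0000, -2.5981, 6.5000)
after link 5: o_5 = (-3.0000, -6.5981, 6.5000)
after link 6: o_6 = (-8.0000, -6.5981, 9.5000)

-8.000 -6.598 9.500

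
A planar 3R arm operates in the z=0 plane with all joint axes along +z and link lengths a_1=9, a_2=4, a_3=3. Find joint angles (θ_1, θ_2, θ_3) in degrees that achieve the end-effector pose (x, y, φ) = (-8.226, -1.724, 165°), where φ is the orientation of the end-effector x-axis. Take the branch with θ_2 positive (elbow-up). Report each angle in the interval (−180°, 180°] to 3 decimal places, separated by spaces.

wrist centre = target − a_3·(cos φ, sin φ) = (-5.3282, -2.5005)
cos θ_2 = (34.6422−9²−4²)/(2·9·4) = -0.8661; θ_2 = 150.0063° (elbow-up)
β = atan2(-2.5005,-5.3282) = -154.8600°; ψ = atan2(1.9996,5.5357) = 19.8609°
θ_1 = β − ψ = -174.7210°
θ_3 = φ − θ_1 − θ_2 = -170.2853° (wrapped to (-180°,180°])

-174.721 150.006 -170.285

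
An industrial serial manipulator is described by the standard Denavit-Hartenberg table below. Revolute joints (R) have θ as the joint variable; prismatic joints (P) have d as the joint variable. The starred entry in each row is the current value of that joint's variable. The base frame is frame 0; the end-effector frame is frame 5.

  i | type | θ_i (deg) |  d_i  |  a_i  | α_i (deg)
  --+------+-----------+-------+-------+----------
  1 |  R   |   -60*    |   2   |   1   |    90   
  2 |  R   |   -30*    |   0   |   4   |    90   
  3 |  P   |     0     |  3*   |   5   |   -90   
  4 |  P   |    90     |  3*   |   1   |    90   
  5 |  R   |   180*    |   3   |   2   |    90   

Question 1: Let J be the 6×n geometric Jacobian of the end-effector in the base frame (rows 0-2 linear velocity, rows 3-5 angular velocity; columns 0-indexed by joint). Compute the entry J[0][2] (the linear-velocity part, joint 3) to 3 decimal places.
prismatic axis z_2 = (-0.2500,0.4330,-0.8660)
J_v[:, 2] = z_2; J_ω[:, 2] = (0,0,0)
entry J[0][2] = -0.2500

-0.250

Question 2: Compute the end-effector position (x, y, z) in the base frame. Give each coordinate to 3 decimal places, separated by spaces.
2.098 -9.634 -7.464

after link 1: o_1 = (0.5000, -0.8660, 2.0000)
after link 2: o_2 = (2.2321, -3.8660, 0.0000)
after link 3: o_3 = (3.6471, -6.3170, -5.0981)
after link 4: o_4 = (1.2990, -8.2500, -4.2321)
after link 5: o_5 = (2.0981, -9.6340, -7.4641)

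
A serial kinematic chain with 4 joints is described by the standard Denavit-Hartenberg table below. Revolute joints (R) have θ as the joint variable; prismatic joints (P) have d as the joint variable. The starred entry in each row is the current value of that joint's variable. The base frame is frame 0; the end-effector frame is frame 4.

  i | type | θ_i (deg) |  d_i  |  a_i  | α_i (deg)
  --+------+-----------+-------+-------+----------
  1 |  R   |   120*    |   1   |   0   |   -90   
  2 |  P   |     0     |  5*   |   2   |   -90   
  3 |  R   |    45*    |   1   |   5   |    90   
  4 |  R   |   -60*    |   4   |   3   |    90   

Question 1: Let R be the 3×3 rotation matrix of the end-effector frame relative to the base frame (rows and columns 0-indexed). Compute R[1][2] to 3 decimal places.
-0.837

End-effector z-axis (col 2 of R) = (-0.2241,-0.8365,0.5000)
R[1][2] = -0.8365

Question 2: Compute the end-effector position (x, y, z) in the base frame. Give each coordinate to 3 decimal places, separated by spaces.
-7.512 6.546 2.598

after link 1: o_1 = (0.0000, 0.0000, 1.0000)
after link 2: o_2 = (-5.3301, -0.7679, 1.0000)
after link 3: o_3 = (-4.0360, 4.0617, -0.0000)
after link 4: o_4 = (-7.5115, 6.5458, 2.5981)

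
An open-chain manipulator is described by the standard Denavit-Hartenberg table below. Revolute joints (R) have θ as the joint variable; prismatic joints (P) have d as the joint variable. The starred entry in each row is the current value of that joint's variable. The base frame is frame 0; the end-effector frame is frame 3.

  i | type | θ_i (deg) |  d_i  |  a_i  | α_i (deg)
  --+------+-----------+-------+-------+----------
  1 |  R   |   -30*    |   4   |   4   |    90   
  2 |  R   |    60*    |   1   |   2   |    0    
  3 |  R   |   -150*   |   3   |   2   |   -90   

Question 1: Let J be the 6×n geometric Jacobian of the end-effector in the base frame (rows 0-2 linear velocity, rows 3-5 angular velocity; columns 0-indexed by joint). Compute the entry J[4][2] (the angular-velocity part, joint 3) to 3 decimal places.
axis z_2 = (-0.5000,-0.8660,0.0000); lever o_n−o_2 = (-1.5000,-2.5981,-2.0000)
cross product → J_v[:, 2] = (1.7321,-1.0000,-0.0000)
J_ω[:, 2] = z_2
entry J[4][2] = -0.8660

-0.866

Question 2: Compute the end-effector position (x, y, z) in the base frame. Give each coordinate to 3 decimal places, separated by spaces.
after link 1: o_1 = (3.4641, -2.0000, 4.0000)
after link 2: o_2 = (3.8301, -3.3660, 5.7321)
after link 3: o_3 = (2.3301, -5.9641, 3.7321)

2.330 -5.964 3.732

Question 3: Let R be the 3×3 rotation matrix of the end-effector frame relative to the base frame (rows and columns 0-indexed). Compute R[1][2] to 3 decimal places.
End-effector z-axis (col 2 of R) = (0.8660,-0.5000,-0.0000)
R[1][2] = -0.5000

-0.500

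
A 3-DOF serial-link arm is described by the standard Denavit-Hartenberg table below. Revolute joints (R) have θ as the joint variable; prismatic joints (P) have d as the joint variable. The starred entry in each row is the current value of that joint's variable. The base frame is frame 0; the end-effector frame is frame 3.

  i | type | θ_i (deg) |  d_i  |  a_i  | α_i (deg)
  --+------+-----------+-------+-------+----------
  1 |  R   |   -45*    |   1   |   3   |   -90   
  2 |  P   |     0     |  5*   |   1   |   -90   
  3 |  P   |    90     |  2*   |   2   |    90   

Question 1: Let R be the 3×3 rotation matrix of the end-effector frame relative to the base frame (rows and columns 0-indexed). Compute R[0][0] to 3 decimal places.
End-effector x-axis (col 0 of R) = (-0.7071,-0.7071,-0.0000)
R[0][0] = -0.7071

-0.707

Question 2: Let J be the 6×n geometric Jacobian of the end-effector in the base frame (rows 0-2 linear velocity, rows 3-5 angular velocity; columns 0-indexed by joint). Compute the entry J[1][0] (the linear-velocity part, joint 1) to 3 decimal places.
axis z_0 = ẑ; lever o_n−o_0 = (4.9497,-0.7071,-1.0000)
cross product → J_v[:, 0] = (0.7071,4.9497,-0.0000)
J_ω[:, 0] = z_0
entry J[1][0] = 4.9497

4.950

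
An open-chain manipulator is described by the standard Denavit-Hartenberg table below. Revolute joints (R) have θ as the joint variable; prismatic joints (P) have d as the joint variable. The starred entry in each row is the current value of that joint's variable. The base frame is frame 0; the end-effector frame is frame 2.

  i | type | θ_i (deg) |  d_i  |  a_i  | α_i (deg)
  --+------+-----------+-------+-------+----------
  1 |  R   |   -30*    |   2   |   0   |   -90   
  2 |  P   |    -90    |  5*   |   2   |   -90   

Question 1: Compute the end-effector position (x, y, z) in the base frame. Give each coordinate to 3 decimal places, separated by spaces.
after link 1: o_1 = (0.0000, 0.0000, 2.0000)
after link 2: o_2 = (2.5000, 4.3301, 4.0000)

2.500 4.330 4.000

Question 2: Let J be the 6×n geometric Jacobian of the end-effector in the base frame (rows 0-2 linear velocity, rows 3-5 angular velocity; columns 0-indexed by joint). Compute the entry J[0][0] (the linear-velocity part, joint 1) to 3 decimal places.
-4.330

axis z_0 = ẑ; lever o_n−o_0 = (2.5000,4.3301,4.0000)
cross product → J_v[:, 0] = (-4.3301,2.5000,0.0000)
J_ω[:, 0] = z_0
entry J[0][0] = -4.3301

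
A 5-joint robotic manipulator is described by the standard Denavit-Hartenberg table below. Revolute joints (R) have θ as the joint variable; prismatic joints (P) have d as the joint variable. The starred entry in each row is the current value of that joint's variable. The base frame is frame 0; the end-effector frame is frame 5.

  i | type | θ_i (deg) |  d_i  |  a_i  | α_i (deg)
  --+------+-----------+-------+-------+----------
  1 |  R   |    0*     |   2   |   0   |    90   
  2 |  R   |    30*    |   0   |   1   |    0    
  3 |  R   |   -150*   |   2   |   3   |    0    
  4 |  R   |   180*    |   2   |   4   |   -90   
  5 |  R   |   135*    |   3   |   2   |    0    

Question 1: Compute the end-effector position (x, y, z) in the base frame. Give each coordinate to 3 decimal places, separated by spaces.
after link 1: o_1 = (0.0000, 0.0000, 2.0000)
after link 2: o_2 = (0.8660, 0.0000, 2.5000)
after link 3: o_3 = (-0.6340, -2.0000, -0.0981)
after link 4: o_4 = (1.3660, -4.0000, 3.3660)
after link 5: o_5 = (-1.9392, -2.5858, 3.6413)

-1.939 -2.586 3.641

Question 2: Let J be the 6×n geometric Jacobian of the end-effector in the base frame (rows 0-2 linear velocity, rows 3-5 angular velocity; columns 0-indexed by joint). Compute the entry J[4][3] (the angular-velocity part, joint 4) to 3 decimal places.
-1.000

axis z_3 = (0.0000,-1.0000,0.0000); lever o_n−o_3 = (-1.3052,-0.5858,3.7394)
cross product → J_v[:, 3] = (-3.7394,-0.0000,-1.3052)
J_ω[:, 3] = z_3
entry J[4][3] = -1.0000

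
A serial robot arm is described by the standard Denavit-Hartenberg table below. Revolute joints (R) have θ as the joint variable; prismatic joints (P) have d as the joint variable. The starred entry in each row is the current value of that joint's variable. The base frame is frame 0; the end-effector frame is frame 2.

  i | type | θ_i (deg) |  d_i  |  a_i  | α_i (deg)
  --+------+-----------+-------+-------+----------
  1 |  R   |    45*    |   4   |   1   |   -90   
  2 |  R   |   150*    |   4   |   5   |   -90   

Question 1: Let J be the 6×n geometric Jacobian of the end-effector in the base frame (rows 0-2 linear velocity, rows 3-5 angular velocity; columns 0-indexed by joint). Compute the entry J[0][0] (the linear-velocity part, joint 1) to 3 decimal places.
axis z_0 = ẑ; lever o_n−o_0 = (-5.1832,0.4737,1.5000)
cross product → J_v[:, 0] = (-0.4737,-5.1832,0.0000)
J_ω[:, 0] = z_0
entry J[0][0] = -0.4737

-0.474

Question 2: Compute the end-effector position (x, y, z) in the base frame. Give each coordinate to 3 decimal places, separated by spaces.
-5.183 0.474 1.500

after link 1: o_1 = (0.7071, 0.7071, 4.0000)
after link 2: o_2 = (-5.1832, 0.4737, 1.5000)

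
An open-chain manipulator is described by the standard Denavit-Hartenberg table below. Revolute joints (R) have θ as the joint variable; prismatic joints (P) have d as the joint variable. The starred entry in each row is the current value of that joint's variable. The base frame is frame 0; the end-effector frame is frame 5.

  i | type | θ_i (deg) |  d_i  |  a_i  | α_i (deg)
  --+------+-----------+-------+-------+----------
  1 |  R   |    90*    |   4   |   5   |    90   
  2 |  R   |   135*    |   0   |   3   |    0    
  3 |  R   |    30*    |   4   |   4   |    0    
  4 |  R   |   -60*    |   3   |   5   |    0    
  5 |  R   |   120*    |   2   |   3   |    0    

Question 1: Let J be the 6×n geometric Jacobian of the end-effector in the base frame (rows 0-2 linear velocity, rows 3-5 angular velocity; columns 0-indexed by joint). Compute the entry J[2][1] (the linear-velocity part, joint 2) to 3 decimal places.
axis z_1 = (1.0000,-0.0000,0.0000); lever o_n−o_1 = (9.0000,-9.4004,5.8649)
cross product → J_v[:, 1] = (0.0000,-5.8649,-9.4004)
J_ω[:, 1] = z_1
entry J[2][1] = -9.4004

-9.400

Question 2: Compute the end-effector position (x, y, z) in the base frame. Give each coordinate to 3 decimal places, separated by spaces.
after link 1: o_1 = (0.0000, 5.0000, 4.0000)
after link 2: o_2 = (0.0000, 2.8787, 6.1213)
after link 3: o_3 = (4.0000, -0.9850, 7.1566)
after link 4: o_4 = (7.0000, -2.2791, 11.9862)
after link 5: o_5 = (9.0000, -4.4004, 9.8649)

9.000 -4.400 9.865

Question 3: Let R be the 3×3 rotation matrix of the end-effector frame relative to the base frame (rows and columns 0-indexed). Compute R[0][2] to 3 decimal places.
End-effector z-axis (col 2 of R) = (1.0000,-0.0000,0.0000)
R[0][2] = 1.0000

1.000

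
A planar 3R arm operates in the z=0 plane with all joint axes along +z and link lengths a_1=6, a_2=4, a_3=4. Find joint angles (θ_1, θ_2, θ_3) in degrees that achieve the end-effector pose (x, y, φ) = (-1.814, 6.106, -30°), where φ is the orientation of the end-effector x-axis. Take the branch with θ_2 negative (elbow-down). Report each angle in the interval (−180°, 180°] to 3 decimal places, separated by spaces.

wrist centre = target − a_3·(cos φ, sin φ) = (-5.2781, 8.1060)
cos θ_2 = (93.5656−6²−4²)/(2·6·4) = 0.8659; θ_2 = -30.0087° (elbow-down)
β = atan2(8.1060,-5.2781) = 123.0696°; ψ = atan2(-2.0005,9.4638) = -11.9359°
θ_1 = β − ψ = 135.0054°
θ_3 = φ − θ_1 − θ_2 = -134.9968° (wrapped to (-180°,180°])

135.005 -30.009 -134.997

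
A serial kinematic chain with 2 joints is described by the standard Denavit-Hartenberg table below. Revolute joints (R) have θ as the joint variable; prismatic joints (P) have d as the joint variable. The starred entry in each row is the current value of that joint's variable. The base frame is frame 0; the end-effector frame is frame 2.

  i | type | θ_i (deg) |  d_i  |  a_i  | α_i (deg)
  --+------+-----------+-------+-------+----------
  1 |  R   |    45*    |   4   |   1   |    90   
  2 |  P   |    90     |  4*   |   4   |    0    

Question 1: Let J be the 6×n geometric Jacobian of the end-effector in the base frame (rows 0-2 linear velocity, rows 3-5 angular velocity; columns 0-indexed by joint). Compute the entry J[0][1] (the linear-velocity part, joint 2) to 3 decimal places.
0.707

prismatic axis z_1 = (0.7071,-0.7071,0.0000)
J_v[:, 1] = z_1; J_ω[:, 1] = (0,0,0)
entry J[0][1] = 0.7071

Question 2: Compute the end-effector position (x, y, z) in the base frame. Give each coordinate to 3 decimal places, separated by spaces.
3.536 -2.121 8.000

after link 1: o_1 = (0.7071, 0.7071, 4.0000)
after link 2: o_2 = (3.5355, -2.1213, 8.0000)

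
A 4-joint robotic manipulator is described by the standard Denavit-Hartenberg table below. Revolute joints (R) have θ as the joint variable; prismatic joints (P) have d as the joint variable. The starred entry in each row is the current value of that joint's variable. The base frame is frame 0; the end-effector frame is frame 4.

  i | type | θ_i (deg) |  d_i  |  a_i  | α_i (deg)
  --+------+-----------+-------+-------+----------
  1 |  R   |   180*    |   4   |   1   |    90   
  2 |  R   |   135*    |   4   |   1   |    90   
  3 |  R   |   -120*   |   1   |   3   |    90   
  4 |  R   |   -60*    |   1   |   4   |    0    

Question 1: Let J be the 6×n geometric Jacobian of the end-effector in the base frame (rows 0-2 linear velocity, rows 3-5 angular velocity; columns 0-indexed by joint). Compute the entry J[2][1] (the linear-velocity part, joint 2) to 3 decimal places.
axis z_1 = (0.0000,1.0000,0.0000); lever o_n−o_1 = (0.0694,0.1699,-3.4154)
cross product → J_v[:, 1] = (-3.4154,0.0000,-0.0694)
J_ω[:, 1] = z_1
entry J[2][1] = -0.0694

-0.069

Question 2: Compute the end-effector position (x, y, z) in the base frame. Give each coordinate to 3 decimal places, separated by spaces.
-0.931 0.170 0.585

after link 1: o_1 = (-1.0000, 0.0000, 4.0000)
after link 2: o_2 = (-0.2929, 4.0000, 4.7071)
after link 3: o_3 = (-2.0607, 1.4019, 4.3536)
after link 4: o_4 = (-0.9306, 0.1699, 0.5846)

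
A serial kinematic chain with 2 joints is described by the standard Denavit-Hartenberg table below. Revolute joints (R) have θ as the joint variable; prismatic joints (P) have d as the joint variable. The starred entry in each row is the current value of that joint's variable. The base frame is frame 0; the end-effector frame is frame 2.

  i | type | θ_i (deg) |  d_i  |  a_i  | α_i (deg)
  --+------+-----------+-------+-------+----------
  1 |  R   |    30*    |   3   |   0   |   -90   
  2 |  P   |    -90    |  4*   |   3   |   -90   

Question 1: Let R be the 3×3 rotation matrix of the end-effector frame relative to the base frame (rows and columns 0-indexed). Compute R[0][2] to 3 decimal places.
End-effector z-axis (col 2 of R) = (0.8660,0.5000,-0.0000)
R[0][2] = 0.8660

0.866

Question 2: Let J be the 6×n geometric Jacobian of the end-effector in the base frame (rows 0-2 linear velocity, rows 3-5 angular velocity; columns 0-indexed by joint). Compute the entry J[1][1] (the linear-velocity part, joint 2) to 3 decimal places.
0.866

prismatic axis z_1 = (-0.5000,0.8660,0.0000)
J_v[:, 1] = z_1; J_ω[:, 1] = (0,0,0)
entry J[1][1] = 0.8660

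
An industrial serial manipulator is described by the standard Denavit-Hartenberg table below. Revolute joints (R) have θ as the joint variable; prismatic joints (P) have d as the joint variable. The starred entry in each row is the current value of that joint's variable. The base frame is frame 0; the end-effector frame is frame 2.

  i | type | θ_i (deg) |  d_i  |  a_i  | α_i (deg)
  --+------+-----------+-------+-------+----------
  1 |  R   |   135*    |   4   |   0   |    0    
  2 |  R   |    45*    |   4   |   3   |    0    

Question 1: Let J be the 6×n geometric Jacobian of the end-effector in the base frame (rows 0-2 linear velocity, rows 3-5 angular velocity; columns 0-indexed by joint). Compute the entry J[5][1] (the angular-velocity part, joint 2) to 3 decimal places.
axis z_1 = (0.0000,0.0000,1.0000); lever o_n−o_1 = (-3.0000,0.0000,4.0000)
cross product → J_v[:, 1] = (-0.0000,-3.0000,0.0000)
J_ω[:, 1] = z_1
entry J[5][1] = 1.0000

1.000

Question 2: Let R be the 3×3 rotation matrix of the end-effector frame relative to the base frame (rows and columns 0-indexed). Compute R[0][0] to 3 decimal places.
-1.000

End-effector x-axis (col 0 of R) = (-1.0000,0.0000,0.0000)
R[0][0] = -1.0000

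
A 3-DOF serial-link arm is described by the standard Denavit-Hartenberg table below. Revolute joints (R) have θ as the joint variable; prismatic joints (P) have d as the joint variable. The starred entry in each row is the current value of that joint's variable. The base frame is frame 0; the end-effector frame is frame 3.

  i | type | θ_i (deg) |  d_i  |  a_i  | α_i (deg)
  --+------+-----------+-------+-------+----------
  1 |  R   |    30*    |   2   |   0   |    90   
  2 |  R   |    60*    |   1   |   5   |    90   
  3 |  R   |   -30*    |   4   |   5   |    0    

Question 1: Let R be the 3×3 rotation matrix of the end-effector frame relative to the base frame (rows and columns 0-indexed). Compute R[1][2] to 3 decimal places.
0.433

End-effector z-axis (col 2 of R) = (0.7500,0.4330,-0.5000)
R[1][2] = 0.4330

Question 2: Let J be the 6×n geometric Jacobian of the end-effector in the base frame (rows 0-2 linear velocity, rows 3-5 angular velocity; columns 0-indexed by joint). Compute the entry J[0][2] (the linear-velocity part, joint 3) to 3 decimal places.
axis z_2 = (0.7500,0.4330,-0.5000); lever o_n−o_2 = (3.6250,4.9796,1.7500)
cross product → J_v[:, 2] = (3.2476,-3.1250,2.1651)
J_ω[:, 2] = z_2
entry J[0][2] = 3.2476

3.248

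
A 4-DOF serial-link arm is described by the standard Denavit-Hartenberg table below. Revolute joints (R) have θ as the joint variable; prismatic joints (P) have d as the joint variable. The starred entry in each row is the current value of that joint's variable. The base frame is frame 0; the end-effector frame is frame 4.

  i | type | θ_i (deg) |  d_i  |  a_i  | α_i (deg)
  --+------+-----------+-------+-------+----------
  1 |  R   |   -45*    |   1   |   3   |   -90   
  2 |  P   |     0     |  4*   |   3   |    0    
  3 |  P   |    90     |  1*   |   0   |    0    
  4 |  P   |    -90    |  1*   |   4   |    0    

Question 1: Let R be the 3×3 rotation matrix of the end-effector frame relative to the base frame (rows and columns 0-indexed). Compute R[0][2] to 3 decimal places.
0.707

End-effector z-axis (col 2 of R) = (0.7071,0.7071,0.0000)
R[0][2] = 0.7071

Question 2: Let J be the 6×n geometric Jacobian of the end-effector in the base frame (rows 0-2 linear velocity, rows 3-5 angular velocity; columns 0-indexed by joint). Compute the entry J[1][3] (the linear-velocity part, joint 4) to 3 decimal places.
prismatic axis z_3 = (0.7071,0.7071,0.0000)
J_v[:, 3] = z_3; J_ω[:, 3] = (0,0,0)
entry J[1][3] = 0.7071

0.707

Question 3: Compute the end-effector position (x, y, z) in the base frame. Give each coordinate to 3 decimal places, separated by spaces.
after link 1: o_1 = (2.1213, -2.1213, 1.0000)
after link 2: o_2 = (7.0711, -1.4142, 1.0000)
after link 3: o_3 = (7.7782, -0.7071, 1.0000)
after link 4: o_4 = (11.3137, -2.8284, 1.0000)

11.314 -2.828 1.000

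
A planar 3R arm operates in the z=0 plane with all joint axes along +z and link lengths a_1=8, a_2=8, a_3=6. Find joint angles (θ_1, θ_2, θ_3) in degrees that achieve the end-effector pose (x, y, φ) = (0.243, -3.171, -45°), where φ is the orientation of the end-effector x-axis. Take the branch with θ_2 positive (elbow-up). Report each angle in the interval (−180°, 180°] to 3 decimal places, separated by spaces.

wrist centre = target − a_3·(cos φ, sin φ) = (-3.9996, 1.0716)
cos θ_2 = (17.1455−8²−8²)/(2·8·8) = -0.8661; θ_2 = 150.0029° (elbow-up)
β = atan2(1.0716,-3.9996) = 165.0008°; ψ = atan2(3.9997,1.0716) = 75.0014°
θ_1 = β − ψ = 89.9994°
θ_3 = φ − θ_1 − θ_2 = 74.9978° (wrapped to (-180°,180°])

89.999 150.003 74.998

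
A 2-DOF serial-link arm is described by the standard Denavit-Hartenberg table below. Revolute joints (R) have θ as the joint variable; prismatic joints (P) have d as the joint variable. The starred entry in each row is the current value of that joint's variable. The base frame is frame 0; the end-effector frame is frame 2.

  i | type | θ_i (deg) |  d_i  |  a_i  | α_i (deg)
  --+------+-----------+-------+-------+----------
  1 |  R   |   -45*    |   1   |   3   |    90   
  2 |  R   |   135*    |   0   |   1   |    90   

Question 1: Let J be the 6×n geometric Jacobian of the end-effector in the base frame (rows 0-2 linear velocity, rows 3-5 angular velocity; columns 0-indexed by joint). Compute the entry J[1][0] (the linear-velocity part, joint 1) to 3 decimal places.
axis z_0 = ẑ; lever o_n−o_0 = (1.6213,-1.6213,1.7071)
cross product → J_v[:, 0] = (1.6213,1.6213,-0.0000)
J_ω[:, 0] = z_0
entry J[1][0] = 1.6213

1.621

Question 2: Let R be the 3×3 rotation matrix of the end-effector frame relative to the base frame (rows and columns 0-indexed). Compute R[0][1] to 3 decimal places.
End-effector y-axis (col 1 of R) = (-0.7071,-0.7071,0.0000)
R[0][1] = -0.7071

-0.707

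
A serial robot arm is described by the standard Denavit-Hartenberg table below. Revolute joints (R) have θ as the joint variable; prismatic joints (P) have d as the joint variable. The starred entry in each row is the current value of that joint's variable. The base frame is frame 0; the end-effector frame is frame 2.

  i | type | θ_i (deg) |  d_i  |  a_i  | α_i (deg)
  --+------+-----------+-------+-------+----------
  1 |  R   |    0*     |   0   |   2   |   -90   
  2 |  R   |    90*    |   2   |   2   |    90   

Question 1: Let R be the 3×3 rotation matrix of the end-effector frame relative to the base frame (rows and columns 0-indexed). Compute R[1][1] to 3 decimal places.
End-effector y-axis (col 1 of R) = (-0.0000,1.0000,0.0000)
R[1][1] = 1.0000

1.000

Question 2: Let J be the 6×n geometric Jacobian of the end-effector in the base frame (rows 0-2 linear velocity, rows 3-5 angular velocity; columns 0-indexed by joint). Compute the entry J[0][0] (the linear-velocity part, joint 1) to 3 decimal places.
axis z_0 = ẑ; lever o_n−o_0 = (2.0000,2.0000,-2.0000)
cross product → J_v[:, 0] = (-2.0000,2.0000,0.0000)
J_ω[:, 0] = z_0
entry J[0][0] = -2.0000

-2.000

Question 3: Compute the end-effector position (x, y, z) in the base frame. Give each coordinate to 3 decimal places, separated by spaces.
after link 1: o_1 = (2.0000, 0.0000, 0.0000)
after link 2: o_2 = (2.0000, 2.0000, -2.0000)

2.000 2.000 -2.000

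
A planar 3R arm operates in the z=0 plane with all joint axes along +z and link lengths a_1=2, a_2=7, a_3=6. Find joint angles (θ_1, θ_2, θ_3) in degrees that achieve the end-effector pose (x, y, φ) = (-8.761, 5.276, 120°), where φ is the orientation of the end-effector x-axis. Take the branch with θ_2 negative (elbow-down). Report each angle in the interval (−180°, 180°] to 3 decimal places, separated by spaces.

-59.983 -135.016 -45.001

wrist centre = target − a_3·(cos φ, sin φ) = (-5.7610, 0.0798)
cos θ_2 = (33.1955−2²−7²)/(2·2·7) = -0.7073; θ_2 = -135.0160° (elbow-down)
β = atan2(0.0798,-5.7610) = 179.2059°; ψ = atan2(-4.9484,-2.9511) = -120.8112°
θ_1 = β − ψ = 300.0171°
θ_3 = φ − θ_1 − θ_2 = -45.0011° (wrapped to (-180°,180°])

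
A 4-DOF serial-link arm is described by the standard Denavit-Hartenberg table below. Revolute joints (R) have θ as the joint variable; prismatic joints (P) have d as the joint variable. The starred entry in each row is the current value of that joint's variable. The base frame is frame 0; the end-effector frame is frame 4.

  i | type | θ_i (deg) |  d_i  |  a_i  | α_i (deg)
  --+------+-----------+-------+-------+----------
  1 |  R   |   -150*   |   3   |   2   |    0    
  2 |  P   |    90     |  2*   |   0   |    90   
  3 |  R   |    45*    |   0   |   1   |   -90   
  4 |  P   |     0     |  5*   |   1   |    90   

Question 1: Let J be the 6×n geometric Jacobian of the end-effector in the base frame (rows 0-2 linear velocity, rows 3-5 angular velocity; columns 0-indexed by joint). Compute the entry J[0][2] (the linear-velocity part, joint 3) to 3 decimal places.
-2.475

axis z_2 = (-0.8660,-0.5000,0.0000); lever o_n−o_2 = (-1.0607,1.8371,4.9497)
cross product → J_v[:, 2] = (-2.4749,4.2866,-2.1213)
J_ω[:, 2] = z_2
entry J[0][2] = -2.4749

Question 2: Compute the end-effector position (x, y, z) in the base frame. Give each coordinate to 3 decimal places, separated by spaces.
after link 1: o_1 = (-1.7321, -1.0000, 3.0000)
after link 2: o_2 = (-1.7321, -1.0000, 5.0000)
after link 3: o_3 = (-1.3785, -1.6124, 5.7071)
after link 4: o_4 = (-2.7927, 0.8371, 9.9497)

-2.793 0.837 9.950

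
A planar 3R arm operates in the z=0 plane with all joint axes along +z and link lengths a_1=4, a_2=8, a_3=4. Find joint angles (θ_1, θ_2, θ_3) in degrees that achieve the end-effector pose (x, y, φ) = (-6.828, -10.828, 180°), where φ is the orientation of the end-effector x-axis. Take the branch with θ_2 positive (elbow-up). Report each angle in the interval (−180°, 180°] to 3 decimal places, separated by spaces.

wrist centre = target − a_3·(cos φ, sin φ) = (-2.8280, -10.8280)
cos θ_2 = (125.2432−4²−8²)/(2·4·8) = 0.7069; θ_2 = 45.0148° (elbow-up)
β = atan2(-10.8280,-2.8280) = -104.6372°; ψ = atan2(5.6583,9.6554) = 30.3714°
θ_1 = β − ψ = -135.0087°
θ_3 = φ − θ_1 − θ_2 = -90.0061° (wrapped to (-180°,180°])

-135.009 45.015 -90.006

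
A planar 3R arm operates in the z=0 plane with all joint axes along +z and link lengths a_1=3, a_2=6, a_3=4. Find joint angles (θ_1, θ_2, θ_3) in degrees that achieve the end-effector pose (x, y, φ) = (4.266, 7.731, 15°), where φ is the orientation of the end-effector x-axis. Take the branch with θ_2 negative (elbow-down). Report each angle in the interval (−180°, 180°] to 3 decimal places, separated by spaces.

wrist centre = target − a_3·(cos φ, sin φ) = (0.4023, 6.6957)
cos θ_2 = (44.9946−3²−6²)/(2·3·6) = -0.0002; θ_2 = -90.0087° (elbow-down)
β = atan2(6.6957,0.4023) = 86.5617°; ψ = atan2(-6.0000,2.9991) = -63.4419°
θ_1 = β − ψ = 150.0035°
θ_3 = φ − θ_1 − θ_2 = -44.9949° (wrapped to (-180°,180°])

150.004 -90.009 -44.995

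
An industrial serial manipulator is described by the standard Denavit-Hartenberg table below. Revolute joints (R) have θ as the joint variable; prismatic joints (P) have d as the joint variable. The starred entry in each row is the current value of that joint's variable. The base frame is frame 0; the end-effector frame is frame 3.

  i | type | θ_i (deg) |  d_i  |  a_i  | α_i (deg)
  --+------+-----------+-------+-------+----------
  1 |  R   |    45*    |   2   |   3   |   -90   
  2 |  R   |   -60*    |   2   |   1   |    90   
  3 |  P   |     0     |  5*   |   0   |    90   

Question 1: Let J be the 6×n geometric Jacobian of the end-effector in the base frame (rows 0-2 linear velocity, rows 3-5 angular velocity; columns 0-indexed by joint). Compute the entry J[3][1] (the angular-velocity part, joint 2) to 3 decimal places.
axis z_1 = (-0.7071,0.7071,0.0000); lever o_n−o_1 = (-4.1225,-1.2941,3.3660)
cross product → J_v[:, 1] = (2.3801,2.3801,3.8301)
J_ω[:, 1] = z_1
entry J[3][1] = -0.7071

-0.707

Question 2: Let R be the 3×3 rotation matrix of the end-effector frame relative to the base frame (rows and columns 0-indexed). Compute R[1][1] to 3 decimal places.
-0.612

End-effector y-axis (col 1 of R) = (-0.6124,-0.6124,0.5000)
R[1][1] = -0.6124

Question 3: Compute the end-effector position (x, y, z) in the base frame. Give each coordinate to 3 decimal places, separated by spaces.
after link 1: o_1 = (2.1213, 2.1213, 2.0000)
after link 2: o_2 = (1.0607, 3.8891, 2.8660)
after link 3: o_3 = (-2.0012, 0.8272, 5.3660)

-2.001 0.827 5.366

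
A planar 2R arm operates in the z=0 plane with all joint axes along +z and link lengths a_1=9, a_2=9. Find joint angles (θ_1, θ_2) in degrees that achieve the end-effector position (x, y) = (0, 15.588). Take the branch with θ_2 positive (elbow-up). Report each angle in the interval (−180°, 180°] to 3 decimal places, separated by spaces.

cos θ_2 = (242.9857−9²−9²)/(2·9·9) = 0.4999; θ_2 = 60.0058° (elbow-up)
β = atan2(15.5880,0.0000) = 90.0000°; ψ = atan2(7.7947,13.4992) = 30.0029°
θ_1 = β − ψ = 59.9971°

59.997 60.006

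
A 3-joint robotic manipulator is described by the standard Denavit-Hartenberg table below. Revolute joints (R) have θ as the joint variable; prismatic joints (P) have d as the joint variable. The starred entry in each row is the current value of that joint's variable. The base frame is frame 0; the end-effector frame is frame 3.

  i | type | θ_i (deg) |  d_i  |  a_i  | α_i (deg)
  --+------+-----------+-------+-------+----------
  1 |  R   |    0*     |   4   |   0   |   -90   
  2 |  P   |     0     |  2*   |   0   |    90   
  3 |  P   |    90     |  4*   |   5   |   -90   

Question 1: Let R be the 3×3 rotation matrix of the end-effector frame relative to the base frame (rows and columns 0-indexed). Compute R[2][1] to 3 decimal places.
End-effector y-axis (col 1 of R) = (-0.0000,0.0000,-1.0000)
R[2][1] = -1.0000

-1.000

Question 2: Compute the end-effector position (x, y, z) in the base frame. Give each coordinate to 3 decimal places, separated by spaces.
0.000 7.000 8.000

after link 1: o_1 = (0.0000, 0.0000, 4.0000)
after link 2: o_2 = (0.0000, 2.0000, 4.0000)
after link 3: o_3 = (0.0000, 7.0000, 8.0000)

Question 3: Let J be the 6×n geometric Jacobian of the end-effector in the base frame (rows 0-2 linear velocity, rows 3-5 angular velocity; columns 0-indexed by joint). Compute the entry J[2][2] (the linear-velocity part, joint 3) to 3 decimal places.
1.000

prismatic axis z_2 = (0.0000,0.0000,1.0000)
J_v[:, 2] = z_2; J_ω[:, 2] = (0,0,0)
entry J[2][2] = 1.0000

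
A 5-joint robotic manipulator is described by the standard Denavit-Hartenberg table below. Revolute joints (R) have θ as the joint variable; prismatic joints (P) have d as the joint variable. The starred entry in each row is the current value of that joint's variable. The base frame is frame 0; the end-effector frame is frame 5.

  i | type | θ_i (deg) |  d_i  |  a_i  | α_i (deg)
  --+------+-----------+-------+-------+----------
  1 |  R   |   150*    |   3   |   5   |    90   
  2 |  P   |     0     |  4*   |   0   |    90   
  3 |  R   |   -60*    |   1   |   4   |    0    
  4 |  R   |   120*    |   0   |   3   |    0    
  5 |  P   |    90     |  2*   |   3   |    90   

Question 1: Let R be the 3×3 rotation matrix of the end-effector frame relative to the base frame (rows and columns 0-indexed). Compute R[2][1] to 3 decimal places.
End-effector y-axis (col 1 of R) = (0.0000,0.0000,-1.0000)
R[2][1] = -1.0000

-1.000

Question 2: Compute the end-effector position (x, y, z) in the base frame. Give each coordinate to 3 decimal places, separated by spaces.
-2.794 6.964 0.000

after link 1: o_1 = (-4.3301, 2.5000, 3.0000)
after link 2: o_2 = (-2.3301, 5.9641, 3.0000)
after link 3: o_3 = (-5.7942, 3.9641, 2.0000)
after link 4: o_4 = (-5.7942, 6.9641, 2.0000)
after link 5: o_5 = (-2.7942, 6.9641, 0.0000)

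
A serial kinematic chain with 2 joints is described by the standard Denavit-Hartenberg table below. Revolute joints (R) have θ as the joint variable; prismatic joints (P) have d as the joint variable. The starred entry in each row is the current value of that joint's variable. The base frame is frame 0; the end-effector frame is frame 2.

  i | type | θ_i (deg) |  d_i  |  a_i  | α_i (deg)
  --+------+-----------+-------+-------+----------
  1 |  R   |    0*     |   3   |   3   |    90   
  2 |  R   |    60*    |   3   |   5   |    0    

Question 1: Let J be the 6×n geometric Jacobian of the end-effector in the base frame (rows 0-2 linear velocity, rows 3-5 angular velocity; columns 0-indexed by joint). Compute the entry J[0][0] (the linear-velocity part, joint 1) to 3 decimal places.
axis z_0 = ẑ; lever o_n−o_0 = (5.5000,-3.0000,7.3301)
cross product → J_v[:, 0] = (3.0000,5.5000,-0.0000)
J_ω[:, 0] = z_0
entry J[0][0] = 3.0000

3.000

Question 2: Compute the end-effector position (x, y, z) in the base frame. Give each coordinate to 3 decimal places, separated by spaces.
after link 1: o_1 = (3.0000, 0.0000, 3.0000)
after link 2: o_2 = (5.5000, -3.0000, 7.3301)

5.500 -3.000 7.330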